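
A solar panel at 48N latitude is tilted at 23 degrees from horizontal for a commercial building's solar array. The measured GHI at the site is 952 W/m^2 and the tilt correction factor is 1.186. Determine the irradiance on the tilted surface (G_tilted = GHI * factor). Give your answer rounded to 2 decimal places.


Identify the given values:
  GHI = 952 W/m^2, tilt correction factor = 1.186
Apply the formula G_tilted = GHI * factor:
  G_tilted = 952 * 1.186
  G_tilted = 1129.07 W/m^2

1129.07


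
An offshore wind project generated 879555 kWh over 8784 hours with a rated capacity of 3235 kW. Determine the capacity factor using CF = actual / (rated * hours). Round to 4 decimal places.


Capacity factor = actual output / maximum possible output
Maximum possible = rated * hours = 3235 * 8784 = 28416240 kWh
CF = 879555 / 28416240
CF = 0.0310

0.0310


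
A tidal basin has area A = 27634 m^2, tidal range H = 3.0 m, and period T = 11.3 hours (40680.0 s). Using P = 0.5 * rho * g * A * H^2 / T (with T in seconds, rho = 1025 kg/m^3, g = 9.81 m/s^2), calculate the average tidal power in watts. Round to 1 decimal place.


Convert period to seconds: T = 11.3 * 3600 = 40680.0 s
H^2 = 3.0^2 = 9.0
P = 0.5 * rho * g * A * H^2 / T
P = 0.5 * 1025 * 9.81 * 27634 * 9.0 / 40680.0
P = 30737.5 W

30737.5


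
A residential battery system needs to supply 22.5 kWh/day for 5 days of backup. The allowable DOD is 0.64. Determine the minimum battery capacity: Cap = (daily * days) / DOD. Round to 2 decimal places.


Total energy needed = daily * days = 22.5 * 5 = 112.5 kWh
Account for depth of discharge:
  Cap = total_energy / DOD = 112.5 / 0.64
  Cap = 175.78 kWh

175.78


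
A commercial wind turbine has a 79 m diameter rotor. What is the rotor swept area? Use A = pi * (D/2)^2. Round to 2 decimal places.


Compute the rotor radius:
  r = D / 2 = 79 / 2 = 39.5 m
Calculate swept area:
  A = pi * r^2 = pi * 39.5^2
  A = 4901.67 m^2

4901.67


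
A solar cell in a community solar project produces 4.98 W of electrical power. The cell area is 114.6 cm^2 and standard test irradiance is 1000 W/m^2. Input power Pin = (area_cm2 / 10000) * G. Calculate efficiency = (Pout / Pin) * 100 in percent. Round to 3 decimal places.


First compute the input power:
  Pin = area_cm2 / 10000 * G = 114.6 / 10000 * 1000 = 11.46 W
Then compute efficiency:
  Efficiency = (Pout / Pin) * 100 = (4.98 / 11.46) * 100
  Efficiency = 43.455%

43.455


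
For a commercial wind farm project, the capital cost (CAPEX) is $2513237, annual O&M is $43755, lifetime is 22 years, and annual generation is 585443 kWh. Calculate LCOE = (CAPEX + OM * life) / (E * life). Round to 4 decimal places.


Total cost = CAPEX + OM * lifetime = 2513237 + 43755 * 22 = 2513237 + 962610 = 3475847
Total generation = annual * lifetime = 585443 * 22 = 12879746 kWh
LCOE = 3475847 / 12879746
LCOE = 0.2699 $/kWh

0.2699


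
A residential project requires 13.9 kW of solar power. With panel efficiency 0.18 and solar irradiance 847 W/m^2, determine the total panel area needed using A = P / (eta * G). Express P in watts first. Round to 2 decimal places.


Convert target power to watts: P = 13.9 * 1000 = 13900.0 W
Compute denominator: eta * G = 0.18 * 847 = 152.46
Required area A = P / (eta * G) = 13900.0 / 152.46
A = 91.17 m^2

91.17


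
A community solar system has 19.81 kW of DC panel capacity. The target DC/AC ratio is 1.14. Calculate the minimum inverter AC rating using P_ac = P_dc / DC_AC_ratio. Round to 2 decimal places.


The inverter AC capacity is determined by the DC/AC ratio.
Given: P_dc = 19.81 kW, DC/AC ratio = 1.14
P_ac = P_dc / ratio = 19.81 / 1.14
P_ac = 17.38 kW

17.38


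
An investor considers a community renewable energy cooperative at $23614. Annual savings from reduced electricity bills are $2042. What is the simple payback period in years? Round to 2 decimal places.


Simple payback period = initial cost / annual savings
Payback = 23614 / 2042
Payback = 11.56 years

11.56


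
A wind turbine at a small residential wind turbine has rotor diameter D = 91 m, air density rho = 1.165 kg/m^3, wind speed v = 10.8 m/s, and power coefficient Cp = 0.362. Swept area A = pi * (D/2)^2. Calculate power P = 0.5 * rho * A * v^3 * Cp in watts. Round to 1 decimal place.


Step 1 -- Compute swept area:
  A = pi * (D/2)^2 = pi * (91/2)^2 = 6503.88 m^2
Step 2 -- Apply wind power equation:
  P = 0.5 * rho * A * v^3 * Cp
  v^3 = 10.8^3 = 1259.712
  P = 0.5 * 1.165 * 6503.88 * 1259.712 * 0.362
  P = 1727620.8 W

1727620.8


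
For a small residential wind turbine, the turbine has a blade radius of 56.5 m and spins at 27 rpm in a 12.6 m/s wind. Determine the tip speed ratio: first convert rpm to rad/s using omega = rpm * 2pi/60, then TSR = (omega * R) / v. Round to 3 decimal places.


Convert rotational speed to rad/s:
  omega = 27 * 2 * pi / 60 = 2.8274 rad/s
Compute tip speed:
  v_tip = omega * R = 2.8274 * 56.5 = 159.75 m/s
Tip speed ratio:
  TSR = v_tip / v_wind = 159.75 / 12.6 = 12.679

12.679


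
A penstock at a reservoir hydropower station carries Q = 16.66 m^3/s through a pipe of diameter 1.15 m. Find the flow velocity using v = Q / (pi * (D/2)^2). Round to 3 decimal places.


Compute pipe cross-sectional area:
  A = pi * (D/2)^2 = pi * (1.15/2)^2 = 1.0387 m^2
Calculate velocity:
  v = Q / A = 16.66 / 1.0387
  v = 16.039 m/s

16.039


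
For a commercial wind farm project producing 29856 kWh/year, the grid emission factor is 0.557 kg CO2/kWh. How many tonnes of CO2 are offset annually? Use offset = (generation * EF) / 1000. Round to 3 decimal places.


CO2 offset in kg = generation * emission_factor
CO2 offset = 29856 * 0.557 = 16629.79 kg
Convert to tonnes:
  CO2 offset = 16629.79 / 1000 = 16.630 tonnes

16.630


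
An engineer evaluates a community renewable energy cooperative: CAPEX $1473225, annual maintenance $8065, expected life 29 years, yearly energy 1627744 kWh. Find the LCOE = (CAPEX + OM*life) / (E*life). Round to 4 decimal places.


Total cost = CAPEX + OM * lifetime = 1473225 + 8065 * 29 = 1473225 + 233885 = 1707110
Total generation = annual * lifetime = 1627744 * 29 = 47204576 kWh
LCOE = 1707110 / 47204576
LCOE = 0.0362 $/kWh

0.0362


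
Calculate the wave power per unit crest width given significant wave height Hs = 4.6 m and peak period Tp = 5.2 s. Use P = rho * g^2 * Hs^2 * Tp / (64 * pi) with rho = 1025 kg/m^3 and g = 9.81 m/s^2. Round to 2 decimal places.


Apply wave power formula:
  g^2 = 9.81^2 = 96.2361
  Hs^2 = 4.6^2 = 21.16
  Numerator = rho * g^2 * Hs^2 * Tp = 1025 * 96.2361 * 21.16 * 5.2 = 10853776.82
  Denominator = 64 * pi = 201.0619
  P = 10853776.82 / 201.0619 = 53982.26 W/m

53982.26


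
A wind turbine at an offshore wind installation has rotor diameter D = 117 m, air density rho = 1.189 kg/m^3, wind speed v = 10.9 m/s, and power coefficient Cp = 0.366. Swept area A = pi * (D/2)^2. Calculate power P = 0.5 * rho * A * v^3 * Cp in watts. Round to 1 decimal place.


Step 1 -- Compute swept area:
  A = pi * (D/2)^2 = pi * (117/2)^2 = 10751.32 m^2
Step 2 -- Apply wind power equation:
  P = 0.5 * rho * A * v^3 * Cp
  v^3 = 10.9^3 = 1295.029
  P = 0.5 * 1.189 * 10751.32 * 1295.029 * 0.366
  P = 3029521.5 W

3029521.5


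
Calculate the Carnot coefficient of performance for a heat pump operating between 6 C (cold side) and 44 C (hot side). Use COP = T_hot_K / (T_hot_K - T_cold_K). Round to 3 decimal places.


Convert to Kelvin:
  T_hot = 44 + 273.15 = 317.15 K
  T_cold = 6 + 273.15 = 279.15 K
Apply Carnot COP formula:
  COP = T_hot_K / (T_hot_K - T_cold_K) = 317.15 / 38.0
  COP = 8.346

8.346


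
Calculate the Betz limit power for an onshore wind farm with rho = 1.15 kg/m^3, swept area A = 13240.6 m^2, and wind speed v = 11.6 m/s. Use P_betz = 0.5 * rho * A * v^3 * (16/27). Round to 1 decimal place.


The Betz coefficient Cp_max = 16/27 = 0.5926
v^3 = 11.6^3 = 1560.896
P_betz = 0.5 * rho * A * v^3 * Cp_max
P_betz = 0.5 * 1.15 * 13240.6 * 1560.896 * 0.5926
P_betz = 7042156.9 W

7042156.9


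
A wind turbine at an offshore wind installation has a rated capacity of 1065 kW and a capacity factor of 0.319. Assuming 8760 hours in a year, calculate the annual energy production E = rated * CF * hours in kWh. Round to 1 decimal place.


Annual energy = rated_kW * capacity_factor * hours_per_year
Given: P_rated = 1065 kW, CF = 0.319, hours = 8760
E = 1065 * 0.319 * 8760
E = 2976078.6 kWh

2976078.6


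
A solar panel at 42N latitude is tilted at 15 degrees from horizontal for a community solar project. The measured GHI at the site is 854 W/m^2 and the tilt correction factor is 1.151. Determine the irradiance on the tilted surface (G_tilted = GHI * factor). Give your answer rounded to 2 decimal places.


Identify the given values:
  GHI = 854 W/m^2, tilt correction factor = 1.151
Apply the formula G_tilted = GHI * factor:
  G_tilted = 854 * 1.151
  G_tilted = 982.95 W/m^2

982.95


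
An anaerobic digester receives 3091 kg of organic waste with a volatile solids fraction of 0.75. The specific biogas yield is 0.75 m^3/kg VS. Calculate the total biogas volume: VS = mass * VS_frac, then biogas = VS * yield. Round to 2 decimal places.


Compute volatile solids:
  VS = mass * VS_fraction = 3091 * 0.75 = 2318.25 kg
Calculate biogas volume:
  Biogas = VS * specific_yield = 2318.25 * 0.75
  Biogas = 1738.69 m^3

1738.69


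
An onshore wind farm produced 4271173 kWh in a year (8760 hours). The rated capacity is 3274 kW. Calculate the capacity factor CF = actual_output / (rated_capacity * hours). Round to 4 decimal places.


Capacity factor = actual output / maximum possible output
Maximum possible = rated * hours = 3274 * 8760 = 28680240 kWh
CF = 4271173 / 28680240
CF = 0.1489

0.1489


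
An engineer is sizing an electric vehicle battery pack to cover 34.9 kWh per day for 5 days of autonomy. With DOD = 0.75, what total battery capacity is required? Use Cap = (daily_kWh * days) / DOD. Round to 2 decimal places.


Total energy needed = daily * days = 34.9 * 5 = 174.5 kWh
Account for depth of discharge:
  Cap = total_energy / DOD = 174.5 / 0.75
  Cap = 232.67 kWh

232.67


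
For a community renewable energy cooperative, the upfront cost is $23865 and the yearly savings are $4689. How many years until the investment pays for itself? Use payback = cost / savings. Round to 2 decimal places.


Simple payback period = initial cost / annual savings
Payback = 23865 / 4689
Payback = 5.09 years

5.09


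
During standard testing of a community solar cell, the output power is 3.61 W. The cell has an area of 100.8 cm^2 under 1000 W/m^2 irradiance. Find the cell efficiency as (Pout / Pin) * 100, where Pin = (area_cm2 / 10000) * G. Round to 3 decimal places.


First compute the input power:
  Pin = area_cm2 / 10000 * G = 100.8 / 10000 * 1000 = 10.08 W
Then compute efficiency:
  Efficiency = (Pout / Pin) * 100 = (3.61 / 10.08) * 100
  Efficiency = 35.813%

35.813


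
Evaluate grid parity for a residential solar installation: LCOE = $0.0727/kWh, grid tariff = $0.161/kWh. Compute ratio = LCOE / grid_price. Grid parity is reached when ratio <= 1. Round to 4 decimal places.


Compare LCOE to grid price:
  LCOE = $0.0727/kWh, Grid price = $0.161/kWh
  Ratio = LCOE / grid_price = 0.0727 / 0.161 = 0.4516
  Grid parity achieved (ratio <= 1)? yes

0.4516


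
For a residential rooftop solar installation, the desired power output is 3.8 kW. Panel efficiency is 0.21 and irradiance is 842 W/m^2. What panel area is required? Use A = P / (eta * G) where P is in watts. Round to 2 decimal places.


Convert target power to watts: P = 3.8 * 1000 = 3800.0 W
Compute denominator: eta * G = 0.21 * 842 = 176.82
Required area A = P / (eta * G) = 3800.0 / 176.82
A = 21.49 m^2

21.49


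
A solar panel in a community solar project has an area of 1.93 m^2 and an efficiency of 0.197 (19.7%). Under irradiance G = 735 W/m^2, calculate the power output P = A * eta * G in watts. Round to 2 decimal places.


Use the solar power formula P = A * eta * G.
Given: A = 1.93 m^2, eta = 0.197, G = 735 W/m^2
P = 1.93 * 0.197 * 735
P = 279.45 W

279.45


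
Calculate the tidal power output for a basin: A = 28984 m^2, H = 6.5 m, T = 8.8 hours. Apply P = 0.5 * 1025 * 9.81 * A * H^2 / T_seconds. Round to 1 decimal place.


Convert period to seconds: T = 8.8 * 3600 = 31680.0 s
H^2 = 6.5^2 = 42.25
P = 0.5 * rho * g * A * H^2 / T
P = 0.5 * 1025 * 9.81 * 28984 * 42.25 / 31680.0
P = 194340.2 W

194340.2


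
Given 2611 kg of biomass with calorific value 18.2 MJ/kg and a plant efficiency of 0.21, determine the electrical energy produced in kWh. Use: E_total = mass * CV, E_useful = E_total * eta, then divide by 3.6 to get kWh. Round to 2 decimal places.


Total energy = mass * CV = 2611 * 18.2 = 47520.2 MJ
Useful energy = total * eta = 47520.2 * 0.21 = 9979.24 MJ
Convert to kWh: 9979.24 / 3.6
Useful energy = 2772.01 kWh

2772.01


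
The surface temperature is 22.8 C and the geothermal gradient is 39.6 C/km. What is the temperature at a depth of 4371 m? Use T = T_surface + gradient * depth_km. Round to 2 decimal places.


Convert depth to km: 4371 / 1000 = 4.371 km
Temperature increase = gradient * depth_km = 39.6 * 4.371 = 173.09 C
Temperature at depth = T_surface + delta_T = 22.8 + 173.09
T = 195.89 C

195.89


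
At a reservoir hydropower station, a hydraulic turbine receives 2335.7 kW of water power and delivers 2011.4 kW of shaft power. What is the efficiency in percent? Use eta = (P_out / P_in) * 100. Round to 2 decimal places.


Turbine efficiency = (output power / input power) * 100
eta = (2011.4 / 2335.7) * 100
eta = 86.12%

86.12


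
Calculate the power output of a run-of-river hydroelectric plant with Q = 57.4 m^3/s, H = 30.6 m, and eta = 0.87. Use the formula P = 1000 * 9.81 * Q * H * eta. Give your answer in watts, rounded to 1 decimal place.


Apply the hydropower formula P = rho * g * Q * H * eta
rho * g = 1000 * 9.81 = 9810.0
P = 9810.0 * 57.4 * 30.6 * 0.87
P = 14990688.5 W

14990688.5


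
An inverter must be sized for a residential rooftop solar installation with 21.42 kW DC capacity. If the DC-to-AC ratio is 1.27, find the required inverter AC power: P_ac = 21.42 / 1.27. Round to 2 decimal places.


The inverter AC capacity is determined by the DC/AC ratio.
Given: P_dc = 21.42 kW, DC/AC ratio = 1.27
P_ac = P_dc / ratio = 21.42 / 1.27
P_ac = 16.87 kW

16.87


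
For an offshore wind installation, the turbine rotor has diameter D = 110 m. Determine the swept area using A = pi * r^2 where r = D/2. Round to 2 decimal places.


Compute the rotor radius:
  r = D / 2 = 110 / 2 = 55.0 m
Calculate swept area:
  A = pi * r^2 = pi * 55.0^2
  A = 9503.32 m^2

9503.32


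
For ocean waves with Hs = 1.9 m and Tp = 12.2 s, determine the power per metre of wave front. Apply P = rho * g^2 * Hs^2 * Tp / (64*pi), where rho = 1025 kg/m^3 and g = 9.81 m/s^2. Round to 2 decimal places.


Apply wave power formula:
  g^2 = 9.81^2 = 96.2361
  Hs^2 = 1.9^2 = 3.61
  Numerator = rho * g^2 * Hs^2 * Tp = 1025 * 96.2361 * 3.61 * 12.2 = 4344391.07
  Denominator = 64 * pi = 201.0619
  P = 4344391.07 / 201.0619 = 21607.23 W/m

21607.23


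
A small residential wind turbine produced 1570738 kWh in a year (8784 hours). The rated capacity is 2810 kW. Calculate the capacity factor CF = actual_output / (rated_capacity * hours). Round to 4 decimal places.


Capacity factor = actual output / maximum possible output
Maximum possible = rated * hours = 2810 * 8784 = 24683040 kWh
CF = 1570738 / 24683040
CF = 0.0636

0.0636


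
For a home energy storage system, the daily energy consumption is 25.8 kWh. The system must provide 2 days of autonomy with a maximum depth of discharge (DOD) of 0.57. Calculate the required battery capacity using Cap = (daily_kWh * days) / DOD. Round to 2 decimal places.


Total energy needed = daily * days = 25.8 * 2 = 51.6 kWh
Account for depth of discharge:
  Cap = total_energy / DOD = 51.6 / 0.57
  Cap = 90.53 kWh

90.53


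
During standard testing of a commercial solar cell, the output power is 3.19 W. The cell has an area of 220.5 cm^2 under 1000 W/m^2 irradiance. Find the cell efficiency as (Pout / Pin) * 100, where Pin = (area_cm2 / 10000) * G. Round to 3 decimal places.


First compute the input power:
  Pin = area_cm2 / 10000 * G = 220.5 / 10000 * 1000 = 22.05 W
Then compute efficiency:
  Efficiency = (Pout / Pin) * 100 = (3.19 / 22.05) * 100
  Efficiency = 14.467%

14.467


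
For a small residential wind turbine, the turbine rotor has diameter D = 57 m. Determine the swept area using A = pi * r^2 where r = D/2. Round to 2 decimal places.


Compute the rotor radius:
  r = D / 2 = 57 / 2 = 28.5 m
Calculate swept area:
  A = pi * r^2 = pi * 28.5^2
  A = 2551.76 m^2

2551.76


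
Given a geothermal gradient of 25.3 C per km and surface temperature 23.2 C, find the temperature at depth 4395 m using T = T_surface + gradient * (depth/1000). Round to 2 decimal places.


Convert depth to km: 4395 / 1000 = 4.395 km
Temperature increase = gradient * depth_km = 25.3 * 4.395 = 111.19 C
Temperature at depth = T_surface + delta_T = 23.2 + 111.19
T = 134.39 C

134.39


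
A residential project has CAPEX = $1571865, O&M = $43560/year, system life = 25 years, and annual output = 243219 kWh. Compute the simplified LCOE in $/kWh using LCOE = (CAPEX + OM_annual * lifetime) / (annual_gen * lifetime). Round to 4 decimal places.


Total cost = CAPEX + OM * lifetime = 1571865 + 43560 * 25 = 1571865 + 1089000 = 2660865
Total generation = annual * lifetime = 243219 * 25 = 6080475 kWh
LCOE = 2660865 / 6080475
LCOE = 0.4376 $/kWh

0.4376


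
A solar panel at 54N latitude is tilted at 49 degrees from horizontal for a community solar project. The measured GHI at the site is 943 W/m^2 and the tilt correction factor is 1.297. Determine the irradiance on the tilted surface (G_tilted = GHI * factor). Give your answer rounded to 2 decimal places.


Identify the given values:
  GHI = 943 W/m^2, tilt correction factor = 1.297
Apply the formula G_tilted = GHI * factor:
  G_tilted = 943 * 1.297
  G_tilted = 1223.07 W/m^2

1223.07


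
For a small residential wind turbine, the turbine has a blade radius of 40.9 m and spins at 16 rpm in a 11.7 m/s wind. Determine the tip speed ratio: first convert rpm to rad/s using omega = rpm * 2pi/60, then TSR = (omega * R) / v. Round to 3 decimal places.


Convert rotational speed to rad/s:
  omega = 16 * 2 * pi / 60 = 1.6755 rad/s
Compute tip speed:
  v_tip = omega * R = 1.6755 * 40.9 = 68.529 m/s
Tip speed ratio:
  TSR = v_tip / v_wind = 68.529 / 11.7 = 5.857

5.857


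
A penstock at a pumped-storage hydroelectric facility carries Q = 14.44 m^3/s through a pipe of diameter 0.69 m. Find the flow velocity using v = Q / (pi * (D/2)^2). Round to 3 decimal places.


Compute pipe cross-sectional area:
  A = pi * (D/2)^2 = pi * (0.69/2)^2 = 0.3739 m^2
Calculate velocity:
  v = Q / A = 14.44 / 0.3739
  v = 38.617 m/s

38.617


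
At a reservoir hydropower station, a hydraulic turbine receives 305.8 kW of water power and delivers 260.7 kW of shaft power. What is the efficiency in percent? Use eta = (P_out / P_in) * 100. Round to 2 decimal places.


Turbine efficiency = (output power / input power) * 100
eta = (260.7 / 305.8) * 100
eta = 85.25%

85.25


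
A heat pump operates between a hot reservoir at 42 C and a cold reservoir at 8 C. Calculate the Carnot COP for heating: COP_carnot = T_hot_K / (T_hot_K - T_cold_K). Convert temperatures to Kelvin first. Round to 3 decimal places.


Convert to Kelvin:
  T_hot = 42 + 273.15 = 315.15 K
  T_cold = 8 + 273.15 = 281.15 K
Apply Carnot COP formula:
  COP = T_hot_K / (T_hot_K - T_cold_K) = 315.15 / 34.0
  COP = 9.269

9.269


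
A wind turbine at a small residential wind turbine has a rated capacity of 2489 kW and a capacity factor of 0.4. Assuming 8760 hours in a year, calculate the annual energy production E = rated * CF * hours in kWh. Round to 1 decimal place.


Annual energy = rated_kW * capacity_factor * hours_per_year
Given: P_rated = 2489 kW, CF = 0.4, hours = 8760
E = 2489 * 0.4 * 8760
E = 8721456.0 kWh

8721456.0


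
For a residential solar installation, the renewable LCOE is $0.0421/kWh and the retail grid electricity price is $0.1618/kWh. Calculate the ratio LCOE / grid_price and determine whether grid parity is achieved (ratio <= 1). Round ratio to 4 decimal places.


Compare LCOE to grid price:
  LCOE = $0.0421/kWh, Grid price = $0.1618/kWh
  Ratio = LCOE / grid_price = 0.0421 / 0.1618 = 0.2602
  Grid parity achieved (ratio <= 1)? yes

0.2602


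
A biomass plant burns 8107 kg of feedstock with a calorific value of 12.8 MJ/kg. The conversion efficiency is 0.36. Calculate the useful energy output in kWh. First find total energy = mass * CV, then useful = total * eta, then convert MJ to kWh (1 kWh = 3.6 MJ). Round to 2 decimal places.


Total energy = mass * CV = 8107 * 12.8 = 103769.6 MJ
Useful energy = total * eta = 103769.6 * 0.36 = 37357.06 MJ
Convert to kWh: 37357.06 / 3.6
Useful energy = 10376.96 kWh

10376.96


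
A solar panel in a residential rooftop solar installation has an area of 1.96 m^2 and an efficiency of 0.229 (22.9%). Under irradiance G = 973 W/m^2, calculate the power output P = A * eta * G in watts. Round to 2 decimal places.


Use the solar power formula P = A * eta * G.
Given: A = 1.96 m^2, eta = 0.229, G = 973 W/m^2
P = 1.96 * 0.229 * 973
P = 436.72 W

436.72


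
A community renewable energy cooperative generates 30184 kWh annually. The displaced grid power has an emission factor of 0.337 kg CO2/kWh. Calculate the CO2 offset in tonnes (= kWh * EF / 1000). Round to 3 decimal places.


CO2 offset in kg = generation * emission_factor
CO2 offset = 30184 * 0.337 = 10172.01 kg
Convert to tonnes:
  CO2 offset = 10172.01 / 1000 = 10.172 tonnes

10.172


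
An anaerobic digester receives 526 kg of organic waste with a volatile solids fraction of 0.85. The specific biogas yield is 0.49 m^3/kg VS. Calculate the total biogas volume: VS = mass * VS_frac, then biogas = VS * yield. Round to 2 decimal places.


Compute volatile solids:
  VS = mass * VS_fraction = 526 * 0.85 = 447.1 kg
Calculate biogas volume:
  Biogas = VS * specific_yield = 447.1 * 0.49
  Biogas = 219.08 m^3

219.08


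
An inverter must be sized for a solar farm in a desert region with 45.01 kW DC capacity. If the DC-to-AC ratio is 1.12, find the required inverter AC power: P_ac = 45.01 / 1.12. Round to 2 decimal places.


The inverter AC capacity is determined by the DC/AC ratio.
Given: P_dc = 45.01 kW, DC/AC ratio = 1.12
P_ac = P_dc / ratio = 45.01 / 1.12
P_ac = 40.19 kW

40.19


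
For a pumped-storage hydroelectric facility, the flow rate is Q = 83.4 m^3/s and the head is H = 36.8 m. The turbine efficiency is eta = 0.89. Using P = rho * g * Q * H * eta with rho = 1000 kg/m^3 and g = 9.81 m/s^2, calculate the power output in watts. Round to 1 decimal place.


Apply the hydropower formula P = rho * g * Q * H * eta
rho * g = 1000 * 9.81 = 9810.0
P = 9810.0 * 83.4 * 36.8 * 0.89
P = 26796179.8 W

26796179.8


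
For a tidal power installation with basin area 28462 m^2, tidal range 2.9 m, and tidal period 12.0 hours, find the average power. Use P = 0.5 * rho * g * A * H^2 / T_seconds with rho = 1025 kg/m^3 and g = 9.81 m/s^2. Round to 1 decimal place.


Convert period to seconds: T = 12.0 * 3600 = 43200.0 s
H^2 = 2.9^2 = 8.41
P = 0.5 * rho * g * A * H^2 / T
P = 0.5 * 1025 * 9.81 * 28462 * 8.41 / 43200.0
P = 27857.4 W

27857.4


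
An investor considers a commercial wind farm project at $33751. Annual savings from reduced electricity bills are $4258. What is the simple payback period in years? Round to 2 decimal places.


Simple payback period = initial cost / annual savings
Payback = 33751 / 4258
Payback = 7.93 years

7.93


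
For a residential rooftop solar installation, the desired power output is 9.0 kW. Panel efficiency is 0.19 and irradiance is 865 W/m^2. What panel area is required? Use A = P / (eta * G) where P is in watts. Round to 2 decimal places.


Convert target power to watts: P = 9.0 * 1000 = 9000.0 W
Compute denominator: eta * G = 0.19 * 865 = 164.35
Required area A = P / (eta * G) = 9000.0 / 164.35
A = 54.76 m^2

54.76


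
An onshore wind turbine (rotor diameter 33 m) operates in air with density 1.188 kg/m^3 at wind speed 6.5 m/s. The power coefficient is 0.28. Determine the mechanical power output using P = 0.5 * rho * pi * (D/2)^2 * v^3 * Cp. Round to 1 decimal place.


Step 1 -- Compute swept area:
  A = pi * (D/2)^2 = pi * (33/2)^2 = 855.3 m^2
Step 2 -- Apply wind power equation:
  P = 0.5 * rho * A * v^3 * Cp
  v^3 = 6.5^3 = 274.625
  P = 0.5 * 1.188 * 855.3 * 274.625 * 0.28
  P = 39066.3 W

39066.3


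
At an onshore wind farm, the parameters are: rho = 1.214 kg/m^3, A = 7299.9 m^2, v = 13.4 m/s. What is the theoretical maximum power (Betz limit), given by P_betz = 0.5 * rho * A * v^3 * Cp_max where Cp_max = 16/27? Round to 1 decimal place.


The Betz coefficient Cp_max = 16/27 = 0.5926
v^3 = 13.4^3 = 2406.104
P_betz = 0.5 * rho * A * v^3 * Cp_max
P_betz = 0.5 * 1.214 * 7299.9 * 2406.104 * 0.5926
P_betz = 6317950.4 W

6317950.4


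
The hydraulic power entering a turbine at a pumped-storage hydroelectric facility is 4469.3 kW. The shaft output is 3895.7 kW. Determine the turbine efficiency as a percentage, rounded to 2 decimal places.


Turbine efficiency = (output power / input power) * 100
eta = (3895.7 / 4469.3) * 100
eta = 87.17%

87.17


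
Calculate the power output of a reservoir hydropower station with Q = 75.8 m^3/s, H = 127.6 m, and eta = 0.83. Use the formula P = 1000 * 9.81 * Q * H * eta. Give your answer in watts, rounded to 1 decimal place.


Apply the hydropower formula P = rho * g * Q * H * eta
rho * g = 1000 * 9.81 = 9810.0
P = 9810.0 * 75.8 * 127.6 * 0.83
P = 78752977.0 W

78752977.0


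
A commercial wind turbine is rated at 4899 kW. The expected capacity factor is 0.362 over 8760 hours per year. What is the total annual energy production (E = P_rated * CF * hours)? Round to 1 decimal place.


Annual energy = rated_kW * capacity_factor * hours_per_year
Given: P_rated = 4899 kW, CF = 0.362, hours = 8760
E = 4899 * 0.362 * 8760
E = 15535316.9 kWh

15535316.9


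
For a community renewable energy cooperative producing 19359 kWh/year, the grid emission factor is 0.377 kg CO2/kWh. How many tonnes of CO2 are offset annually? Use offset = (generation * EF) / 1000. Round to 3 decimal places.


CO2 offset in kg = generation * emission_factor
CO2 offset = 19359 * 0.377 = 7298.34 kg
Convert to tonnes:
  CO2 offset = 7298.34 / 1000 = 7.298 tonnes

7.298


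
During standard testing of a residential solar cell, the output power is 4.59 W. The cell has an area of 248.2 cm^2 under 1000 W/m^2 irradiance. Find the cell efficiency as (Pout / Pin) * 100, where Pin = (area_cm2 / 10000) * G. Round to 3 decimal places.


First compute the input power:
  Pin = area_cm2 / 10000 * G = 248.2 / 10000 * 1000 = 24.82 W
Then compute efficiency:
  Efficiency = (Pout / Pin) * 100 = (4.59 / 24.82) * 100
  Efficiency = 18.493%

18.493


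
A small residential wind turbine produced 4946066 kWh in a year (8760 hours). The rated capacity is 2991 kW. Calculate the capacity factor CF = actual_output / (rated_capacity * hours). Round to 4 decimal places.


Capacity factor = actual output / maximum possible output
Maximum possible = rated * hours = 2991 * 8760 = 26201160 kWh
CF = 4946066 / 26201160
CF = 0.1888

0.1888


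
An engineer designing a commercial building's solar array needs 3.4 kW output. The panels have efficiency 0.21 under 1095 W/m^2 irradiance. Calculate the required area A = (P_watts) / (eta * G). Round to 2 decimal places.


Convert target power to watts: P = 3.4 * 1000 = 3400.0 W
Compute denominator: eta * G = 0.21 * 1095 = 229.95
Required area A = P / (eta * G) = 3400.0 / 229.95
A = 14.79 m^2

14.79


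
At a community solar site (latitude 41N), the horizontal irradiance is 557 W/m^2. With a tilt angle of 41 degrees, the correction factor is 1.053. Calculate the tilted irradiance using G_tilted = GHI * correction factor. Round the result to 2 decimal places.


Identify the given values:
  GHI = 557 W/m^2, tilt correction factor = 1.053
Apply the formula G_tilted = GHI * factor:
  G_tilted = 557 * 1.053
  G_tilted = 586.52 W/m^2

586.52


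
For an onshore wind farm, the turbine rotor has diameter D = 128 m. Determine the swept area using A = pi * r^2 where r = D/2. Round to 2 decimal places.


Compute the rotor radius:
  r = D / 2 = 128 / 2 = 64.0 m
Calculate swept area:
  A = pi * r^2 = pi * 64.0^2
  A = 12867.96 m^2

12867.96


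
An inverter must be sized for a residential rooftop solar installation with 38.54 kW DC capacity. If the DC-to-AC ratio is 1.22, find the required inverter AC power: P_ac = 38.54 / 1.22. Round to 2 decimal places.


The inverter AC capacity is determined by the DC/AC ratio.
Given: P_dc = 38.54 kW, DC/AC ratio = 1.22
P_ac = P_dc / ratio = 38.54 / 1.22
P_ac = 31.59 kW

31.59


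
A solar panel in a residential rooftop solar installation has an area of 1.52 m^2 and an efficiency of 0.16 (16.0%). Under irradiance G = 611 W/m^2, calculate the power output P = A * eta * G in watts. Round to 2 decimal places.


Use the solar power formula P = A * eta * G.
Given: A = 1.52 m^2, eta = 0.16, G = 611 W/m^2
P = 1.52 * 0.16 * 611
P = 148.60 W

148.60


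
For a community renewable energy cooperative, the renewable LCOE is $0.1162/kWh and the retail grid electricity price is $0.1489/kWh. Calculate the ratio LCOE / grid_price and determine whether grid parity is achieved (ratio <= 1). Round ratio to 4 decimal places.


Compare LCOE to grid price:
  LCOE = $0.1162/kWh, Grid price = $0.1489/kWh
  Ratio = LCOE / grid_price = 0.1162 / 0.1489 = 0.7804
  Grid parity achieved (ratio <= 1)? yes

0.7804


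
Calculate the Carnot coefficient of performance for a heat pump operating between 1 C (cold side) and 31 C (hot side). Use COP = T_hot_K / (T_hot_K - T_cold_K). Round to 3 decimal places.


Convert to Kelvin:
  T_hot = 31 + 273.15 = 304.15 K
  T_cold = 1 + 273.15 = 274.15 K
Apply Carnot COP formula:
  COP = T_hot_K / (T_hot_K - T_cold_K) = 304.15 / 30.0
  COP = 10.138

10.138


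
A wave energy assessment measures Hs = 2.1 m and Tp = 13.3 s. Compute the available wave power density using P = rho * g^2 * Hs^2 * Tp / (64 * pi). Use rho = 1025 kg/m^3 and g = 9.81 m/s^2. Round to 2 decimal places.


Apply wave power formula:
  g^2 = 9.81^2 = 96.2361
  Hs^2 = 2.1^2 = 4.41
  Numerator = rho * g^2 * Hs^2 * Tp = 1025 * 96.2361 * 4.41 * 13.3 = 5785649.37
  Denominator = 64 * pi = 201.0619
  P = 5785649.37 / 201.0619 = 28775.46 W/m

28775.46


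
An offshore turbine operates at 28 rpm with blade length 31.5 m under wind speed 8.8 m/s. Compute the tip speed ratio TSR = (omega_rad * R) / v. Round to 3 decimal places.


Convert rotational speed to rad/s:
  omega = 28 * 2 * pi / 60 = 2.9322 rad/s
Compute tip speed:
  v_tip = omega * R = 2.9322 * 31.5 = 92.363 m/s
Tip speed ratio:
  TSR = v_tip / v_wind = 92.363 / 8.8 = 10.496

10.496


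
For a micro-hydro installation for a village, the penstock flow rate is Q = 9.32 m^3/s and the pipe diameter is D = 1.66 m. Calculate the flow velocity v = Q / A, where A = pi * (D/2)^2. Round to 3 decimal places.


Compute pipe cross-sectional area:
  A = pi * (D/2)^2 = pi * (1.66/2)^2 = 2.1642 m^2
Calculate velocity:
  v = Q / A = 9.32 / 2.1642
  v = 4.306 m/s

4.306


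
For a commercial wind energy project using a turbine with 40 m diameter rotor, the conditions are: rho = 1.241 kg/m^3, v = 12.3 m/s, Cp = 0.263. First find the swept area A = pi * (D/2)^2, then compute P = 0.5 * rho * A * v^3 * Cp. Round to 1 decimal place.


Step 1 -- Compute swept area:
  A = pi * (D/2)^2 = pi * (40/2)^2 = 1256.64 m^2
Step 2 -- Apply wind power equation:
  P = 0.5 * rho * A * v^3 * Cp
  v^3 = 12.3^3 = 1860.867
  P = 0.5 * 1.241 * 1256.64 * 1860.867 * 0.263
  P = 381612.6 W

381612.6


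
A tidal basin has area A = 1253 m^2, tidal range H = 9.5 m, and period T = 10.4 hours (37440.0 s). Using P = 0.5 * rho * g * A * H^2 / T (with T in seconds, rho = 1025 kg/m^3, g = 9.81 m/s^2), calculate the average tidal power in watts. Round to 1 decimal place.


Convert period to seconds: T = 10.4 * 3600 = 37440.0 s
H^2 = 9.5^2 = 90.25
P = 0.5 * rho * g * A * H^2 / T
P = 0.5 * 1025 * 9.81 * 1253 * 90.25 / 37440.0
P = 15185.4 W

15185.4


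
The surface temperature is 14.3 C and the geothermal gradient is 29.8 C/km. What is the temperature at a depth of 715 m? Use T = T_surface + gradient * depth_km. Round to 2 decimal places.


Convert depth to km: 715 / 1000 = 0.715 km
Temperature increase = gradient * depth_km = 29.8 * 0.715 = 21.31 C
Temperature at depth = T_surface + delta_T = 14.3 + 21.31
T = 35.61 C

35.61


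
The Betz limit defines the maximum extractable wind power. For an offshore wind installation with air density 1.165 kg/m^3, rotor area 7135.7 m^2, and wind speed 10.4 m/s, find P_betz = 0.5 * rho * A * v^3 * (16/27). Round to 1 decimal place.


The Betz coefficient Cp_max = 16/27 = 0.5926
v^3 = 10.4^3 = 1124.864
P_betz = 0.5 * rho * A * v^3 * Cp_max
P_betz = 0.5 * 1.165 * 7135.7 * 1124.864 * 0.5926
P_betz = 2770695.2 W

2770695.2


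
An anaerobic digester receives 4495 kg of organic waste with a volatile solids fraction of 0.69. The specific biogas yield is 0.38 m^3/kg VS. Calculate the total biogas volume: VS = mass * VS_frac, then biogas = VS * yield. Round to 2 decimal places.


Compute volatile solids:
  VS = mass * VS_fraction = 4495 * 0.69 = 3101.55 kg
Calculate biogas volume:
  Biogas = VS * specific_yield = 3101.55 * 0.38
  Biogas = 1178.59 m^3

1178.59


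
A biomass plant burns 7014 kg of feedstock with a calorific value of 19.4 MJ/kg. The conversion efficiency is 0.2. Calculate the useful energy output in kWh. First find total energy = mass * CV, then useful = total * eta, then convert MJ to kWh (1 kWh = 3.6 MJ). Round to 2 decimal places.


Total energy = mass * CV = 7014 * 19.4 = 136071.6 MJ
Useful energy = total * eta = 136071.6 * 0.2 = 27214.32 MJ
Convert to kWh: 27214.32 / 3.6
Useful energy = 7559.53 kWh

7559.53


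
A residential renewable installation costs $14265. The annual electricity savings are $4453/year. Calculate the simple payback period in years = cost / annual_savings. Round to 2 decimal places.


Simple payback period = initial cost / annual savings
Payback = 14265 / 4453
Payback = 3.20 years

3.20


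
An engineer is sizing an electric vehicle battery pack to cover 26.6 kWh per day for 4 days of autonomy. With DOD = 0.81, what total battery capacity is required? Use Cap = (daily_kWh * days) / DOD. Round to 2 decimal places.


Total energy needed = daily * days = 26.6 * 4 = 106.4 kWh
Account for depth of discharge:
  Cap = total_energy / DOD = 106.4 / 0.81
  Cap = 131.36 kWh

131.36


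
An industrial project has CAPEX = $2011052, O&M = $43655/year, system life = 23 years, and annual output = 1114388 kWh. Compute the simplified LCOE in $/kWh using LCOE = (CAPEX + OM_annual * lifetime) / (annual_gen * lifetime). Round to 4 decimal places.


Total cost = CAPEX + OM * lifetime = 2011052 + 43655 * 23 = 2011052 + 1004065 = 3015117
Total generation = annual * lifetime = 1114388 * 23 = 25630924 kWh
LCOE = 3015117 / 25630924
LCOE = 0.1176 $/kWh

0.1176


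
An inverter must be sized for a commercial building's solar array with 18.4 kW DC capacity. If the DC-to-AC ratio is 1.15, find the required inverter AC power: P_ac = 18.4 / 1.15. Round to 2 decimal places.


The inverter AC capacity is determined by the DC/AC ratio.
Given: P_dc = 18.4 kW, DC/AC ratio = 1.15
P_ac = P_dc / ratio = 18.4 / 1.15
P_ac = 16.00 kW

16.00


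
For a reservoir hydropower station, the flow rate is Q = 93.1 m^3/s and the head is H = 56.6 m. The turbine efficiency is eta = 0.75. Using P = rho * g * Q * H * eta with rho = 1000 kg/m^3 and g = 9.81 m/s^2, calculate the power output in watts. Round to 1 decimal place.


Apply the hydropower formula P = rho * g * Q * H * eta
rho * g = 1000 * 9.81 = 9810.0
P = 9810.0 * 93.1 * 56.6 * 0.75
P = 38770052.0 W

38770052.0


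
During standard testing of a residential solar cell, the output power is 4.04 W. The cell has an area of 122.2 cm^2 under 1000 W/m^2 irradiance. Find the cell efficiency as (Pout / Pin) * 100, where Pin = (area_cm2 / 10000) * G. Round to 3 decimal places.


First compute the input power:
  Pin = area_cm2 / 10000 * G = 122.2 / 10000 * 1000 = 12.22 W
Then compute efficiency:
  Efficiency = (Pout / Pin) * 100 = (4.04 / 12.22) * 100
  Efficiency = 33.061%

33.061


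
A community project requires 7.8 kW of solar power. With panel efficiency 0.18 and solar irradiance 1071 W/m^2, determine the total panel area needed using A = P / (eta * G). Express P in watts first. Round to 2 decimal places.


Convert target power to watts: P = 7.8 * 1000 = 7800.0 W
Compute denominator: eta * G = 0.18 * 1071 = 192.78
Required area A = P / (eta * G) = 7800.0 / 192.78
A = 40.46 m^2

40.46


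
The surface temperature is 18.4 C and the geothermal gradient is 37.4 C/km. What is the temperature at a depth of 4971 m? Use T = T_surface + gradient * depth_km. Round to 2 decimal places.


Convert depth to km: 4971 / 1000 = 4.971 km
Temperature increase = gradient * depth_km = 37.4 * 4.971 = 185.92 C
Temperature at depth = T_surface + delta_T = 18.4 + 185.92
T = 204.32 C

204.32


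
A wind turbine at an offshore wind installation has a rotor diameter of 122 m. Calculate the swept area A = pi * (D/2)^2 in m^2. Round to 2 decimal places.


Compute the rotor radius:
  r = D / 2 = 122 / 2 = 61.0 m
Calculate swept area:
  A = pi * r^2 = pi * 61.0^2
  A = 11689.87 m^2

11689.87


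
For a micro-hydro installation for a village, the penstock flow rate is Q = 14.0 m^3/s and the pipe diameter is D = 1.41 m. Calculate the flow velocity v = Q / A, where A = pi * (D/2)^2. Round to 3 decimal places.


Compute pipe cross-sectional area:
  A = pi * (D/2)^2 = pi * (1.41/2)^2 = 1.5615 m^2
Calculate velocity:
  v = Q / A = 14.0 / 1.5615
  v = 8.966 m/s

8.966


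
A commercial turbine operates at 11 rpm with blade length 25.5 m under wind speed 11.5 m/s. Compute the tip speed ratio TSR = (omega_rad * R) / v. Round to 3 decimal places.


Convert rotational speed to rad/s:
  omega = 11 * 2 * pi / 60 = 1.1519 rad/s
Compute tip speed:
  v_tip = omega * R = 1.1519 * 25.5 = 29.374 m/s
Tip speed ratio:
  TSR = v_tip / v_wind = 29.374 / 11.5 = 2.554

2.554


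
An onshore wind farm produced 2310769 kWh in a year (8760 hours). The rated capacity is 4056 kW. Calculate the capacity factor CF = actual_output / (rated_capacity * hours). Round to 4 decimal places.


Capacity factor = actual output / maximum possible output
Maximum possible = rated * hours = 4056 * 8760 = 35530560 kWh
CF = 2310769 / 35530560
CF = 0.0650

0.0650


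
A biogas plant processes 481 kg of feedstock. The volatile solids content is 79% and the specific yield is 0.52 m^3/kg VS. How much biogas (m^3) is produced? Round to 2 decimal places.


Compute volatile solids:
  VS = mass * VS_fraction = 481 * 0.79 = 379.99 kg
Calculate biogas volume:
  Biogas = VS * specific_yield = 379.99 * 0.52
  Biogas = 197.59 m^3

197.59


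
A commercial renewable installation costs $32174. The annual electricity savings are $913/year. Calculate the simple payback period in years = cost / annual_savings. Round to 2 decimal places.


Simple payback period = initial cost / annual savings
Payback = 32174 / 913
Payback = 35.24 years

35.24


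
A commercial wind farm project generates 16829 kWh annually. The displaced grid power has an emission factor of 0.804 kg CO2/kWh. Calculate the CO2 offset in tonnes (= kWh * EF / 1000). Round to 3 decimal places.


CO2 offset in kg = generation * emission_factor
CO2 offset = 16829 * 0.804 = 13530.52 kg
Convert to tonnes:
  CO2 offset = 13530.52 / 1000 = 13.531 tonnes

13.531
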